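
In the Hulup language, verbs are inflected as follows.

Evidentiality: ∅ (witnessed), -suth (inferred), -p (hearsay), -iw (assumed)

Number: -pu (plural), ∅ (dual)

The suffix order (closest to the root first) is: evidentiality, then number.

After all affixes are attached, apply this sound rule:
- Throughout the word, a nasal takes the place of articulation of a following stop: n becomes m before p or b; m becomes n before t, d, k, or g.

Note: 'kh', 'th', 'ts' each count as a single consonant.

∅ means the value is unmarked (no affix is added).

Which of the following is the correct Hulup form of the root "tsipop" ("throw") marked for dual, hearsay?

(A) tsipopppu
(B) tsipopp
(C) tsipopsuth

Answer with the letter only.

B

Attach evidentiality hearsay -p → tsipopp.
number = dual: zero marking, form stays tsipopp.
Nasal assimilation: no change.
So the correct form is tsipopp, option (B).
(C) tsipopsuth is wrong: it uses inferred instead of hearsay for evidentiality.
(A) tsipopppu is wrong: it uses plural instead of dual for number.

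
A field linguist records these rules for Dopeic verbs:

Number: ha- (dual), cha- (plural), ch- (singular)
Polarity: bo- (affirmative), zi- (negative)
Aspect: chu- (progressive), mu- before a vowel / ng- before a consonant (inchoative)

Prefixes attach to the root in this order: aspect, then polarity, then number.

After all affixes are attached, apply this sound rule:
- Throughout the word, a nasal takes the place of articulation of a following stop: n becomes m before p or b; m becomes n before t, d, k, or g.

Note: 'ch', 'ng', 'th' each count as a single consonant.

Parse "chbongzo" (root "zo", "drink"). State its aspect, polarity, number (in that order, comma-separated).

Segment: ch-bo-ng-zo.
aspect: mu/ng- → inchoative.
polarity: bo- → affirmative.
number: ch- → singular.

inchoative, affirmative, singular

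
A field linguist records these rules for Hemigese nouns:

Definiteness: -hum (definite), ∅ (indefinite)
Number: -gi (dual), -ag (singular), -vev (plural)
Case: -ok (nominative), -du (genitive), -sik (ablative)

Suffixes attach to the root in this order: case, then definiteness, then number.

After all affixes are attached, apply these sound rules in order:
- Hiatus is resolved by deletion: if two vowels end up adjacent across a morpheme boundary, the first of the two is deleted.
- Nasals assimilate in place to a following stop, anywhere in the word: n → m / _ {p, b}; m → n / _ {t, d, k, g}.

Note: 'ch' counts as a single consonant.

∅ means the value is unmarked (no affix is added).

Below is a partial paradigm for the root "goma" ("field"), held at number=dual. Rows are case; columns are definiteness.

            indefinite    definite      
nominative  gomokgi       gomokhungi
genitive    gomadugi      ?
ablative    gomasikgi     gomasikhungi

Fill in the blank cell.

Attach case genitive -du → gomadu.
Attach definiteness definite -hum → gomaduhum.
Attach number dual -gi → gomaduhumgi.
Vowel deletion: no change.
Apply nasal assimilation: gomaduhumgi → gomaduhungi.

gomaduhungi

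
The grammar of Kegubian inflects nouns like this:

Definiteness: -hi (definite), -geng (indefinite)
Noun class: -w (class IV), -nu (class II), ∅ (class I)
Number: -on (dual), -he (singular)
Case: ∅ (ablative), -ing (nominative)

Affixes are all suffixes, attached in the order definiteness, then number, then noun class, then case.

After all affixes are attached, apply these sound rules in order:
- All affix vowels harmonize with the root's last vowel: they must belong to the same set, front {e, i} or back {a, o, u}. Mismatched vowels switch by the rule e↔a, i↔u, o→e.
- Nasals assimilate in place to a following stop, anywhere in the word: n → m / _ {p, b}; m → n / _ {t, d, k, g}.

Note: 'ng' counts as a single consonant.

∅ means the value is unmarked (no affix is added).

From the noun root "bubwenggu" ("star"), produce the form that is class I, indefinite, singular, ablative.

bubwenggugangha

Attach definiteness indefinite -geng → bubwenggugeng.
Attach number singular -he → bubwenggugenghe.
noun class = class I: zero marking, form stays bubwenggugenghe.
case = ablative: zero marking, form stays bubwenggugenghe.
Apply vowel harmony: bubwenggugenghe → bubwenggugangha.
Nasal assimilation: no change.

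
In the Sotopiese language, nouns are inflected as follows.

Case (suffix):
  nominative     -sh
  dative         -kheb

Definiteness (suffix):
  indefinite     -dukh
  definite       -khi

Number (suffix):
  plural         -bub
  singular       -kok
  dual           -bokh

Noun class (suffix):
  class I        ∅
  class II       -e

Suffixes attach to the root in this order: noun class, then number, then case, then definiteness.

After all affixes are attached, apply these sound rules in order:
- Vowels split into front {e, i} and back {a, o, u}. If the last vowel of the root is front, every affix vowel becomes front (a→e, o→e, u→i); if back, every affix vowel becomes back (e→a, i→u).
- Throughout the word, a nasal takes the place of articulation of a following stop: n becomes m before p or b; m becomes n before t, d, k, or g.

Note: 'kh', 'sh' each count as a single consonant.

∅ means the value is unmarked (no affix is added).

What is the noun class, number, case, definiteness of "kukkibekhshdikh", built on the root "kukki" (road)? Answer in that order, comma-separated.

class I, dual, nominative, indefinite

Segment: kukki-bokh-sh-dukh.
noun class: ∅ → class I.
number: -bokh → dual.
case: -sh → nominative.
definiteness: -dukh → indefinite.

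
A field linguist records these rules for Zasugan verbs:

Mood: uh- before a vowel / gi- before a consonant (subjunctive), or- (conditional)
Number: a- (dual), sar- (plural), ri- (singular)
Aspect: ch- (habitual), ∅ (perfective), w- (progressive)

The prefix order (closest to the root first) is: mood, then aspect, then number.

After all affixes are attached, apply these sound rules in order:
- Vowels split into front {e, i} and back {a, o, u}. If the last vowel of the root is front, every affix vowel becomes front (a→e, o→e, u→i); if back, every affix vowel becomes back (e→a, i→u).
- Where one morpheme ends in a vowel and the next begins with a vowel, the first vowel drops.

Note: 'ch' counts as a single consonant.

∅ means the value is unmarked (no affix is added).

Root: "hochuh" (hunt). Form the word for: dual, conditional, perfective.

orhochuh

Attach mood conditional or- → orhochuh.
aspect = perfective: zero marking, form stays orhochuh.
Attach number dual a- → aorhochuh.
Vowel harmony: no change.
Apply vowel deletion: aorhochuh → orhochuh.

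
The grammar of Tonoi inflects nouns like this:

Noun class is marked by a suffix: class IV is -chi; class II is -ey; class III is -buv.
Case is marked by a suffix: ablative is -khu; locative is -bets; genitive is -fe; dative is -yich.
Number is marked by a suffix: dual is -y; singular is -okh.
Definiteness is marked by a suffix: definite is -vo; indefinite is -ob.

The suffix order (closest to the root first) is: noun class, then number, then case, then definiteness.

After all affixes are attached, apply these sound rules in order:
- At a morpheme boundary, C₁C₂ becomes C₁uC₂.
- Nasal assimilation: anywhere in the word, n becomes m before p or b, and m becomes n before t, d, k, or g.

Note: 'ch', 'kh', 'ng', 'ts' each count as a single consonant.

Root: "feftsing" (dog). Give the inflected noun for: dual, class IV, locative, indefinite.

feftsinguchiyubetsob

Attach noun class class IV -chi → feftsingchi.
Attach number dual -y → feftsingchiy.
Attach case locative -bets → feftsingchiybets.
Attach definiteness indefinite -ob → feftsingchiybetsob.
Apply epenthesis: feftsingchiybetsob → feftsinguchiyubetsob.
Nasal assimilation: no change.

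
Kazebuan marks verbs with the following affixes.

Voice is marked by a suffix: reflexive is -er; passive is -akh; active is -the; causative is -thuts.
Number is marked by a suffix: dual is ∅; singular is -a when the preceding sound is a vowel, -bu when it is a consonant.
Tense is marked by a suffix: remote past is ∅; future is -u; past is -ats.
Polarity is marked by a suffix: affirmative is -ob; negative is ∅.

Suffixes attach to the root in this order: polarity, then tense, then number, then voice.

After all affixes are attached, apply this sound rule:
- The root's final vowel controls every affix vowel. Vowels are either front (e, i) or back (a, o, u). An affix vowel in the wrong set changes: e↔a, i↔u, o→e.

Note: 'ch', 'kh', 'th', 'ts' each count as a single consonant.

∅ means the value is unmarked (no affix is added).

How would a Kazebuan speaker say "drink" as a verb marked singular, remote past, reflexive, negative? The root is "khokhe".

khokheeer

polarity = negative: zero marking, form stays khokhe.
tense = remote past: zero marking, form stays khokhe.
Attach number singular -a (after vowel 'e') → khokhea.
Attach voice reflexive -er → khokheaer.
Apply vowel harmony: khokheaer → khokheeer.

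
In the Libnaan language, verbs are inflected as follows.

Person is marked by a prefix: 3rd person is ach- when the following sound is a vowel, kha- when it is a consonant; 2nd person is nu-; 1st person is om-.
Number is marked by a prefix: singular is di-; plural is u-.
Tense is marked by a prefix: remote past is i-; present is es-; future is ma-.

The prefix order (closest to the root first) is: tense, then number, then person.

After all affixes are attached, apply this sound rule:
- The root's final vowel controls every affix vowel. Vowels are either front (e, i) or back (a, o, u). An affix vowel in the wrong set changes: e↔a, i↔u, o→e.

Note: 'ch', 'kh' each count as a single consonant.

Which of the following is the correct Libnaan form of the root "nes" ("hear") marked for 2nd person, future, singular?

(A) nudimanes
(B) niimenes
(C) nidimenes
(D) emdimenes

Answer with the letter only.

C

Attach tense future ma- → manes.
Attach number singular di- → dimanes.
Attach person 2nd person nu- → nudimanes.
Apply vowel harmony: nudimanes → nidimenes.
So the correct form is nidimenes, option (C).
(A) nudimanes is wrong: it fails to apply the sound rule(s).
(B) niimenes is wrong: it uses plural instead of singular for number.
(D) emdimenes is wrong: it uses 1st person instead of 2nd person for person.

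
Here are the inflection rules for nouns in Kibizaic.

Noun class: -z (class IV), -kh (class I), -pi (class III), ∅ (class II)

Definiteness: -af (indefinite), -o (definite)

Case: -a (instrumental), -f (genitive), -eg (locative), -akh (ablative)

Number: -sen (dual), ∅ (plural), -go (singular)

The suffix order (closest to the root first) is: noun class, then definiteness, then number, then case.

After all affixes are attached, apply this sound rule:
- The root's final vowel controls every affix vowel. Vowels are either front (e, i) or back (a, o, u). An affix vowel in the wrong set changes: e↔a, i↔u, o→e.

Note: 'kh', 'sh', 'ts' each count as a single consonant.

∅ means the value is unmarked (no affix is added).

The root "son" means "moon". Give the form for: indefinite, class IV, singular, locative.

sonzafgoag

Attach noun class class IV -z → sonz.
Attach definiteness indefinite -af → sonzaf.
Attach number singular -go → sonzafgo.
Attach case locative -eg → sonzafgoeg.
Apply vowel harmony: sonzafgoeg → sonzafgoag.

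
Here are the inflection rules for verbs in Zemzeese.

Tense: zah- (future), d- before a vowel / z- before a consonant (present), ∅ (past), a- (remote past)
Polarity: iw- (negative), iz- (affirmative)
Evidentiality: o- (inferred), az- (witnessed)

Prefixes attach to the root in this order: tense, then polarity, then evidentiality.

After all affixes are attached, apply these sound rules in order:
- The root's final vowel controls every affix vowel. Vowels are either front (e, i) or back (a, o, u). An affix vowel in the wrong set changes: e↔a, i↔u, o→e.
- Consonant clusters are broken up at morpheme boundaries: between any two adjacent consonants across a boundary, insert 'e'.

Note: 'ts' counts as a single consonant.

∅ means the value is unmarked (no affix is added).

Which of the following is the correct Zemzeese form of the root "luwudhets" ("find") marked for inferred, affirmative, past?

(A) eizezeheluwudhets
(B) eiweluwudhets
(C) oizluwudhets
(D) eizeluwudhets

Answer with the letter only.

D

tense = past: zero marking, form stays luwudhets.
Attach polarity affirmative iz- → izluwudhets.
Attach evidentiality inferred o- → oizluwudhets.
Apply vowel harmony: oizluwudhets → eizluwudhets.
Apply epenthesis: eizluwudhets → eizeluwudhets.
So the correct form is eizeluwudhets, option (D).
(C) oizluwudhets is wrong: it fails to apply the sound rule(s).
(B) eiweluwudhets is wrong: it uses negative instead of affirmative for polarity.
(A) eizezeheluwudhets is wrong: it uses future instead of past for tense.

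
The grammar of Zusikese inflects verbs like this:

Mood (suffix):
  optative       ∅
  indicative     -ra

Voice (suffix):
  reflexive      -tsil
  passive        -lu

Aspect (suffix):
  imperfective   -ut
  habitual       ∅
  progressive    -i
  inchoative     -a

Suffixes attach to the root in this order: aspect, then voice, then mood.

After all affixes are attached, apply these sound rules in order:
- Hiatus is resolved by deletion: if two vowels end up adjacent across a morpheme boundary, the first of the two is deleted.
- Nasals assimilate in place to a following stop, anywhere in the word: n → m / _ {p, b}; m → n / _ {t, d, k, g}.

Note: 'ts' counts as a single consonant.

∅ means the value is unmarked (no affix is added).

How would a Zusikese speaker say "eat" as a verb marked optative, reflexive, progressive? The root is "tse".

Attach aspect progressive -i → tsei.
Attach voice reflexive -tsil → tseitsil.
mood = optative: zero marking, form stays tseitsil.
Apply vowel deletion: tseitsil → tsitsil.
Nasal assimilation: no change.

tsitsil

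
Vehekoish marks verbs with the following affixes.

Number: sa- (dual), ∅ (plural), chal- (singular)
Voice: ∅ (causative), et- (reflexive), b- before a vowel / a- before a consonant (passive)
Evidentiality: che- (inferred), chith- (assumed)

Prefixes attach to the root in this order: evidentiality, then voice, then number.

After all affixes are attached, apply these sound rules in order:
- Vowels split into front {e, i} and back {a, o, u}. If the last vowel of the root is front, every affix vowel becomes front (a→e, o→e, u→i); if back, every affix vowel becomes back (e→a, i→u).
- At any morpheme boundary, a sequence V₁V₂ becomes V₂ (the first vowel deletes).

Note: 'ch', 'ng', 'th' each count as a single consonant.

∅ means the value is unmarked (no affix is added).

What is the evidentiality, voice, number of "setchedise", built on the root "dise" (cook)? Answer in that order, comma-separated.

Segment: sa-et-che-dise.
evidentiality: che- → inferred.
voice: et- → reflexive.
number: sa- → dual.

inferred, reflexive, dual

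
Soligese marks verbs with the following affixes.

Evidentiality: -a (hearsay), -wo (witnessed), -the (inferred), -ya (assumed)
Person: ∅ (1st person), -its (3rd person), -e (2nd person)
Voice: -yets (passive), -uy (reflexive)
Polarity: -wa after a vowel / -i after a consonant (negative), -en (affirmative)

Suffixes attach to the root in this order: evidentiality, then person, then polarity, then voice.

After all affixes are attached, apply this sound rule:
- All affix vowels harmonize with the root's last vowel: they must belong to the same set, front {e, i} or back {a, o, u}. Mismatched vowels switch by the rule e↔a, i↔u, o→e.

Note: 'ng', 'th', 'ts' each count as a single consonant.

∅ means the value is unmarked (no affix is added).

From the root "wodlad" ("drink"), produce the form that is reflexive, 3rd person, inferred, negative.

Attach evidentiality inferred -the → wodladthe.
Attach person 3rd person -its → wodladtheits.
Attach polarity negative -i (after consonant 'ts') → wodladtheitsi.
Attach voice reflexive -uy → wodladtheitsiuy.
Apply vowel harmony: wodladtheitsiuy → wodladthautsuuy.

wodladthautsuuy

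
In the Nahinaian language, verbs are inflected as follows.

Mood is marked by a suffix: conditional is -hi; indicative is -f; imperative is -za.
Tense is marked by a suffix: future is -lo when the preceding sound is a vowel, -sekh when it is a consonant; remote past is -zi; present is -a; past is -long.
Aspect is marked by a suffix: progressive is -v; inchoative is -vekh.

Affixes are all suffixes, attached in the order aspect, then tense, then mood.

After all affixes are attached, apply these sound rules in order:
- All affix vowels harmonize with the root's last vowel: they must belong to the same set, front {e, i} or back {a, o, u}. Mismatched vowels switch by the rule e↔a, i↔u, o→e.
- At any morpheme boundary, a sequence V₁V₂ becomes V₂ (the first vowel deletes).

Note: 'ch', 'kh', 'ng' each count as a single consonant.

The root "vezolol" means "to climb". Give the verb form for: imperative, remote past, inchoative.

Attach aspect inchoative -vekh → vezololvekh.
Attach tense remote past -zi → vezololvekhzi.
Attach mood imperative -za → vezololvekhziza.
Apply vowel harmony: vezololvekhziza → vezololvakhzuza.
Vowel deletion: no change.

vezololvakhzuza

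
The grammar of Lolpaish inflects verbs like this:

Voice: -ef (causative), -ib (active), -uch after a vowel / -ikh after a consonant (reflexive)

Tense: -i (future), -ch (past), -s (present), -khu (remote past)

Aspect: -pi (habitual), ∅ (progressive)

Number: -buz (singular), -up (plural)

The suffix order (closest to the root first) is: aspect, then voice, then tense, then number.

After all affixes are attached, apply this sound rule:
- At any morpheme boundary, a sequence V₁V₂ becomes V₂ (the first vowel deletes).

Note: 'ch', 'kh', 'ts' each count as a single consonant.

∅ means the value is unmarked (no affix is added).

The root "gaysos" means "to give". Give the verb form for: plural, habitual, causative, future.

Attach aspect habitual -pi → gaysospi.
Attach voice causative -ef → gaysospief.
Attach tense future -i → gaysospiefi.
Attach number plural -up → gaysospiefiup.
Apply vowel deletion: gaysospiefiup → gaysospefup.

gaysospefup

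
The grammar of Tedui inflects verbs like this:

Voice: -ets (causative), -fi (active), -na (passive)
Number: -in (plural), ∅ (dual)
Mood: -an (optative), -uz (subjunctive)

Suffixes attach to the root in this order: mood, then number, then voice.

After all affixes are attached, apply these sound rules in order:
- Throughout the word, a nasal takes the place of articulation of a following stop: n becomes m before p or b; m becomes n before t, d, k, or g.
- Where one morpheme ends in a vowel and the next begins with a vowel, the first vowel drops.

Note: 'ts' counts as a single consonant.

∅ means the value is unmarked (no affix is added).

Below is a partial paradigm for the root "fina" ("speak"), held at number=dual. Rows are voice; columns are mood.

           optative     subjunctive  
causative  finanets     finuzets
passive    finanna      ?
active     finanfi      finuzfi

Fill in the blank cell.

Attach mood subjunctive -uz → finauz.
number = dual: zero marking, form stays finauz.
Attach voice passive -na → finauzna.
Nasal assimilation: no change.
Apply vowel deletion: finauzna → finuzna.

finuzna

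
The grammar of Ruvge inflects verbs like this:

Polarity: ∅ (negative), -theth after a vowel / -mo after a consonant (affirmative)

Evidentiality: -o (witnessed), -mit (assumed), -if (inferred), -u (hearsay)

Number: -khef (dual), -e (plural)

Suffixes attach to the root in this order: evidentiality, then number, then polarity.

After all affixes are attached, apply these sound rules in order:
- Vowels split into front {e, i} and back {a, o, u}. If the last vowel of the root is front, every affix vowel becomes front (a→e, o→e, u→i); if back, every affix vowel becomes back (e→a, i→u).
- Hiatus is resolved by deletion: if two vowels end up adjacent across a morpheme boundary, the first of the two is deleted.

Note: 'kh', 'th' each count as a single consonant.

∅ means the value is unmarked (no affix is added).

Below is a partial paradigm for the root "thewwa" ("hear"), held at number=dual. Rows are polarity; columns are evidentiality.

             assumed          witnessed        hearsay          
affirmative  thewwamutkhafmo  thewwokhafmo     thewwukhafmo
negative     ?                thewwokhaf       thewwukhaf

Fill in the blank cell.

Attach evidentiality assumed -mit → thewwamit.
Attach number dual -khef → thewwamitkhef.
polarity = negative: zero marking, form stays thewwamitkhef.
Apply vowel harmony: thewwamitkhef → thewwamutkhaf.
Vowel deletion: no change.

thewwamutkhaf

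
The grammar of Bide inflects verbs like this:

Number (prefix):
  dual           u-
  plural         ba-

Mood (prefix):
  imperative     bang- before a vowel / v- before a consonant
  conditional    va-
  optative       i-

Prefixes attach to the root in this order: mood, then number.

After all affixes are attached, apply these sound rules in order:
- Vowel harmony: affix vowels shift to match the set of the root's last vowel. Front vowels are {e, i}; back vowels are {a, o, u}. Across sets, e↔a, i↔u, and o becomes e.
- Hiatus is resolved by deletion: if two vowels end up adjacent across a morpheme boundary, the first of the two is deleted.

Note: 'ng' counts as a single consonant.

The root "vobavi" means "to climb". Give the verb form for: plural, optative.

bivobavi

Attach mood optative i- → ivobavi.
Attach number plural ba- → baivobavi.
Apply vowel harmony: baivobavi → beivobavi.
Apply vowel deletion: beivobavi → bivobavi.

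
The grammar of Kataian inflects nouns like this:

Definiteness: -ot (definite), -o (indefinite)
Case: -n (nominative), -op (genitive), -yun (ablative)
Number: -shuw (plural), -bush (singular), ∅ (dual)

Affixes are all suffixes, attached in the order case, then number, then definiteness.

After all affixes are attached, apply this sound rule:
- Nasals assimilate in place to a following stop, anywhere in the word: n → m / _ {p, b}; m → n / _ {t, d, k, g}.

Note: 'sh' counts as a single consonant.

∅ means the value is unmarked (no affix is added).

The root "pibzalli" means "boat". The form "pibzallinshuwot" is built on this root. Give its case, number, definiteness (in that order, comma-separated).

Segment: pibzalli-n-shuw-ot.
case: -n → nominative.
number: -shuw → plural.
definiteness: -ot → definite.

nominative, plural, definite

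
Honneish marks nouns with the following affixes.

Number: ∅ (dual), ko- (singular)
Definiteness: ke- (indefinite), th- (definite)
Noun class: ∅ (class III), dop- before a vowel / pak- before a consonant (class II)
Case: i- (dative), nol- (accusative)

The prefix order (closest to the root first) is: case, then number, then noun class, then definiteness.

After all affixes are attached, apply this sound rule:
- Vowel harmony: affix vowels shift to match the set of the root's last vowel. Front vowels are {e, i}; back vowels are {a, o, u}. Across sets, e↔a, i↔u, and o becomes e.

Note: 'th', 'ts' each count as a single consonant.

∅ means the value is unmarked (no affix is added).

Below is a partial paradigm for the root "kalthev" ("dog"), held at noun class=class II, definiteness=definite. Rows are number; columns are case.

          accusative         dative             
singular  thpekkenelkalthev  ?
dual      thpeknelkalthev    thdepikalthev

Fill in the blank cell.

Attach case dative i- → ikalthev.
Attach number singular ko- → koikalthev.
Attach noun class class II pak- (before consonant 'k') → pakkoikalthev.
Attach definiteness definite th- → thpakkoikalthev.
Apply vowel harmony: thpakkoikalthev → thpekkeikalthev.

thpekkeikalthev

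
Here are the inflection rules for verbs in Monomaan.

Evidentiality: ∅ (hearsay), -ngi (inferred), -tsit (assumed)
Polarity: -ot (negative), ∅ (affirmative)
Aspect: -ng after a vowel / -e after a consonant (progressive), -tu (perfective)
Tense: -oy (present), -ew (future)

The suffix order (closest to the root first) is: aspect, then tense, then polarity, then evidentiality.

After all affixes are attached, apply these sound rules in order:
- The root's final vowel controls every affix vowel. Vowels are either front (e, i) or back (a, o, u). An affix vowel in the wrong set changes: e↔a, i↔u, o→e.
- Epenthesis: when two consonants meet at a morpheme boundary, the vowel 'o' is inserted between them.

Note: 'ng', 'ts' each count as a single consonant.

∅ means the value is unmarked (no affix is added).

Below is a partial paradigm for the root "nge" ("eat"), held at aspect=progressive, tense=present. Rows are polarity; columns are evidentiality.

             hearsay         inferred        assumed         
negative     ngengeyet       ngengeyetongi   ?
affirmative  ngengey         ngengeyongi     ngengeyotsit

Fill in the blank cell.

ngengeyetotsit

Attach aspect progressive -ng (after vowel 'e') → ngeng.
Attach tense present -oy → ngengoy.
Attach polarity negative -ot → ngengoyot.
Attach evidentiality assumed -tsit → ngengoyottsit.
Apply vowel harmony: ngengoyottsit → ngengeyettsit.
Apply epenthesis: ngengeyettsit → ngengeyetotsit.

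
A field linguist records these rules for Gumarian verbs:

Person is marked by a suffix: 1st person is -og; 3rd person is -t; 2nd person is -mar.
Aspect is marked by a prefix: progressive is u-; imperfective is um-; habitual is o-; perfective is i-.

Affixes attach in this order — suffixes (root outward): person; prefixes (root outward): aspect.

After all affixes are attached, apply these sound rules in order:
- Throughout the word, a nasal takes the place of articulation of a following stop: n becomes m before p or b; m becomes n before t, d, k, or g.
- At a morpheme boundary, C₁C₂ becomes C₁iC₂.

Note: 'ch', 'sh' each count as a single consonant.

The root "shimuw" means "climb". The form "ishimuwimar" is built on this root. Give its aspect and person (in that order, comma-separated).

perfective, 2nd person

Segment: i-shimuw-mar.
aspect: i- → perfective.
person: -mar → 2nd person.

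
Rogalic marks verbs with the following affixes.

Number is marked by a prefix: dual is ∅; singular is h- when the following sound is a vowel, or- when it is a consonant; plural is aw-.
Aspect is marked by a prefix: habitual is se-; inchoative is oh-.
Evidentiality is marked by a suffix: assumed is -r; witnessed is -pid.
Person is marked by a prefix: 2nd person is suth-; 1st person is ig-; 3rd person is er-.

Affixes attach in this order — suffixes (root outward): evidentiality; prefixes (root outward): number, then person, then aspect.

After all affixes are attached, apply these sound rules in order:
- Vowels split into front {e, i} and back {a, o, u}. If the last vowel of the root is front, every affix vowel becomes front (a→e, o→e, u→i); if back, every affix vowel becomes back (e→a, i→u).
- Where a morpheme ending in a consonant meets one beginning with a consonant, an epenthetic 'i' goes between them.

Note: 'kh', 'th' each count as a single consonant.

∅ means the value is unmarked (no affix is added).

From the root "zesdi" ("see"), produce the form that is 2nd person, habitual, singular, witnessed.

Attach number singular or- (before consonant 'z') → orzesdi.
Attach evidentiality witnessed -pid → orzesdipid.
Attach person 2nd person suth- → suthorzesdipid.
Attach aspect habitual se- → sesuthorzesdipid.
Apply vowel harmony: sesuthorzesdipid → sesitherzesdipid.
Apply epenthesis: sesitherzesdipid → sesitherizesdipid.

sesitherizesdipid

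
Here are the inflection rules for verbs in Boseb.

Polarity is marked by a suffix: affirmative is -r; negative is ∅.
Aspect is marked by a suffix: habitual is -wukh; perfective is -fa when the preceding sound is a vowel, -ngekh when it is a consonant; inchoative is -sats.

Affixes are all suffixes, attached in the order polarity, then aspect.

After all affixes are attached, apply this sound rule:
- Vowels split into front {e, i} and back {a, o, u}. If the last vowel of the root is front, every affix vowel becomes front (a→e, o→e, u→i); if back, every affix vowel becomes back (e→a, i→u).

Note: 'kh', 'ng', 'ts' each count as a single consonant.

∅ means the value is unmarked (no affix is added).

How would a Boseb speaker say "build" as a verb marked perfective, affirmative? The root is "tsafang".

Attach polarity affirmative -r → tsafangr.
Attach aspect perfective -ngekh (after consonant 'r') → tsafangrngekh.
Apply vowel harmony: tsafangrngekh → tsafangrngakh.

tsafangrngakh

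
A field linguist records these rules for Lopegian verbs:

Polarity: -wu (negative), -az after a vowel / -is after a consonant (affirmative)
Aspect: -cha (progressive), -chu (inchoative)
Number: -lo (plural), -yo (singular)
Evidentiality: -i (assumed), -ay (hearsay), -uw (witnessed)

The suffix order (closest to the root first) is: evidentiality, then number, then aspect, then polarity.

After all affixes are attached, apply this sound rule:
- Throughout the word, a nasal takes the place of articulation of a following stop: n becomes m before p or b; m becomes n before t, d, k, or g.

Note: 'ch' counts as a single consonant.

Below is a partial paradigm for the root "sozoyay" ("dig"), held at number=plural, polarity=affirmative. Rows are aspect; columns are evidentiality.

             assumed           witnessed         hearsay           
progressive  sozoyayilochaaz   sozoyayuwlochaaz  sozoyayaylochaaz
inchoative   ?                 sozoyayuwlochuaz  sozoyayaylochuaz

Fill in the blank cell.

Attach evidentiality assumed -i → sozoyayi.
Attach number plural -lo → sozoyayilo.
Attach aspect inchoative -chu → sozoyayilochu.
Attach polarity affirmative -az (after vowel 'u') → sozoyayilochuaz.
Nasal assimilation: no change.

sozoyayilochuaz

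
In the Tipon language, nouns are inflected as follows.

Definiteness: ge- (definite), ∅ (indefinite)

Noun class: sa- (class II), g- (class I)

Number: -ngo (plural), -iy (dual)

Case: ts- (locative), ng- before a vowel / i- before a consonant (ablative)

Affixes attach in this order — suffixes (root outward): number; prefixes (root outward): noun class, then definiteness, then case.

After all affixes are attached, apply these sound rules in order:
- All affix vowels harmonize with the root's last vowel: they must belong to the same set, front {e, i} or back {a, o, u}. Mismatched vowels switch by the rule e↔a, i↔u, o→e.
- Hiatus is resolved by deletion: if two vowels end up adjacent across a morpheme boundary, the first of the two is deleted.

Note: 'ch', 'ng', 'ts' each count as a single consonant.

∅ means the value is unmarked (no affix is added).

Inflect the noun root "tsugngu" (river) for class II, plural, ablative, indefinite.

Attach noun class class II sa- → satsugngu.
definiteness = indefinite: zero marking, form stays satsugngu.
Attach number plural -ngo → satsugngungo.
Attach case ablative i- (before consonant 's') → isatsugngungo.
Apply vowel harmony: isatsugngungo → usatsugngungo.
Vowel deletion: no change.

usatsugngungo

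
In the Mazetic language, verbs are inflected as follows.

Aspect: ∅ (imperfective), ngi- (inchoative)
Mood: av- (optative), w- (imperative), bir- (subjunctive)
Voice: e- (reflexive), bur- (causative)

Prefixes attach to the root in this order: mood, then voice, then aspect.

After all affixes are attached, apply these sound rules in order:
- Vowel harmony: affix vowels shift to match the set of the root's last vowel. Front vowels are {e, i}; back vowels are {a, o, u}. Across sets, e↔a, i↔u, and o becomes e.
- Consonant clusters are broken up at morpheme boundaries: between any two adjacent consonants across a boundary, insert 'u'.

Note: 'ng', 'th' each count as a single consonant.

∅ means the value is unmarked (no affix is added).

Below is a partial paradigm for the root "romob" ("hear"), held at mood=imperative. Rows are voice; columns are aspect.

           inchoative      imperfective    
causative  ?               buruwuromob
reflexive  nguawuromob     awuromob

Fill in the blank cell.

nguburuwuromob

Attach mood imperative w- → wromob.
Attach voice causative bur- → burwromob.
Attach aspect inchoative ngi- → ngiburwromob.
Apply vowel harmony: ngiburwromob → nguburwromob.
Apply epenthesis: nguburwromob → nguburuwuromob.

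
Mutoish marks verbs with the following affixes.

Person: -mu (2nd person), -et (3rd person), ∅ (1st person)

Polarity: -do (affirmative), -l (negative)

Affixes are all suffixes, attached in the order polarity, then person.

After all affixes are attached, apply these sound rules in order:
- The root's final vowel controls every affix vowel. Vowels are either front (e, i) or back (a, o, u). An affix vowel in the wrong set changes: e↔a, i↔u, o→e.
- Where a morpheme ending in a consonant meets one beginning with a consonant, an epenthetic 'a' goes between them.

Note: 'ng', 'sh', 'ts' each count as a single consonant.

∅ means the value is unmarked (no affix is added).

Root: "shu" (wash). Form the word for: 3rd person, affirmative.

shudoat

Attach polarity affirmative -do → shudo.
Attach person 3rd person -et → shudoet.
Apply vowel harmony: shudoet → shudoat.
Epenthesis: no change.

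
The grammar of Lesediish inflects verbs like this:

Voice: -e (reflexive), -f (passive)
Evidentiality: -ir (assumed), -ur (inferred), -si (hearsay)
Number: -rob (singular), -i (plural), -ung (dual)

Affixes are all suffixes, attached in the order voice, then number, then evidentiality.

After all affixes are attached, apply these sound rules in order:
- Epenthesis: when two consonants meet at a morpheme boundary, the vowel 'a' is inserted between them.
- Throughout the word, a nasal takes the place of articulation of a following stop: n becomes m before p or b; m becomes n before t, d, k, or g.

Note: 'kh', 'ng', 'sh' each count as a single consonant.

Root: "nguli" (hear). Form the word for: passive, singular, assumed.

ngulifarobir

Attach voice passive -f → ngulif.
Attach number singular -rob → ngulifrob.
Attach evidentiality assumed -ir → ngulifrobir.
Apply epenthesis: ngulifrobir → ngulifarobir.
Nasal assimilation: no change.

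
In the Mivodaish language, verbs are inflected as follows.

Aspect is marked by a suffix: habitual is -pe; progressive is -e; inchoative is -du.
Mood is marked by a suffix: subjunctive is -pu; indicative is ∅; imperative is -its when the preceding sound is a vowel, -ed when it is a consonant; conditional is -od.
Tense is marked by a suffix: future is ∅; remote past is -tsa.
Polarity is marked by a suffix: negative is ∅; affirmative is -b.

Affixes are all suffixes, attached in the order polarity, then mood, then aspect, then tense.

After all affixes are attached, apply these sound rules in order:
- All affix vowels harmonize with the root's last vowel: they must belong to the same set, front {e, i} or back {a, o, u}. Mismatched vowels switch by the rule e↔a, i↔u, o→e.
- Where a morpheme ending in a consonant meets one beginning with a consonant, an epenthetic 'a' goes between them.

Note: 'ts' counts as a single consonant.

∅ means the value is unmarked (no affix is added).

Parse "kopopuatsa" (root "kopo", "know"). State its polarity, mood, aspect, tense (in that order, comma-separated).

Segment: kopo-pu-e-tsa.
polarity: ∅ → negative.
mood: -pu → subjunctive.
aspect: -e → progressive.
tense: -tsa → remote past.

negative, subjunctive, progressive, remote past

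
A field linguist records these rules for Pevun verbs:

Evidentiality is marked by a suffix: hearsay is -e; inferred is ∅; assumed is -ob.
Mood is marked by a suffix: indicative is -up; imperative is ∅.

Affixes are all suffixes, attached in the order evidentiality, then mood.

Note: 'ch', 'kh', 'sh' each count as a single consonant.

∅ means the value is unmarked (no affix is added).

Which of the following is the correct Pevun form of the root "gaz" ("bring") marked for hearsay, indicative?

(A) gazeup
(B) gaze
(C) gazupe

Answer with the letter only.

A

Attach evidentiality hearsay -e → gaze.
Attach mood indicative -up → gazeup.
So the correct form is gazeup, option (A).
(B) gaze is wrong: it uses imperative instead of indicative for mood.
(C) gazupe is wrong: it has the affixes in the wrong order.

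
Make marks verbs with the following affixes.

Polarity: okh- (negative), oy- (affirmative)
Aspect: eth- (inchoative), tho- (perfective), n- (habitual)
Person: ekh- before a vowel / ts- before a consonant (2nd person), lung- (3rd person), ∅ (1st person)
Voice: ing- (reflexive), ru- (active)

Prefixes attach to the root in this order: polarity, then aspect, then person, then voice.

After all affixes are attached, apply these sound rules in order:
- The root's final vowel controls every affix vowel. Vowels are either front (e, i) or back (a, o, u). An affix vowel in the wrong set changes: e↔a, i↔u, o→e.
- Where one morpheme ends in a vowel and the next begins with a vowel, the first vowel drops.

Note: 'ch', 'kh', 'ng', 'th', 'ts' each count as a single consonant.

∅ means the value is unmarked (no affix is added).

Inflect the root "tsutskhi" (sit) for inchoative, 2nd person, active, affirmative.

rekhetheytsutskhi

Attach polarity affirmative oy- → oytsutskhi.
Attach aspect inchoative eth- → ethoytsutskhi.
Attach person 2nd person ekh- (before vowel 'e') → ekhethoytsutskhi.
Attach voice active ru- → ruekhethoytsutskhi.
Apply vowel harmony: ruekhethoytsutskhi → riekhetheytsutskhi.
Apply vowel deletion: riekhetheytsutskhi → rekhetheytsutskhi.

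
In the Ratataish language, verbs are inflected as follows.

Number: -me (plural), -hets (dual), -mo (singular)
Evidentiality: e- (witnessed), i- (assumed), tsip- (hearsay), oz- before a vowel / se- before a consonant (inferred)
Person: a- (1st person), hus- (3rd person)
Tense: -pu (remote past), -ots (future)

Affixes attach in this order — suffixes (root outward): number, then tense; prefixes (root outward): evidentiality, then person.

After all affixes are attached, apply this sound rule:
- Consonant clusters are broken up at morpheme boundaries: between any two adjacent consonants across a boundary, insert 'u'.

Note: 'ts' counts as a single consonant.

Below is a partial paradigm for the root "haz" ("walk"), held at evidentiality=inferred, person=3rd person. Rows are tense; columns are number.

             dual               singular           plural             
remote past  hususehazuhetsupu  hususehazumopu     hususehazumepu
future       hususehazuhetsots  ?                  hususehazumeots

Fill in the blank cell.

hususehazumoots

Attach evidentiality inferred se- (before consonant 'h') → sehaz.
Attach number singular -mo → sehazmo.
Attach person 3rd person hus- → hussehazmo.
Attach tense future -ots → hussehazmoots.
Apply epenthesis: hussehazmoots → hususehazumoots.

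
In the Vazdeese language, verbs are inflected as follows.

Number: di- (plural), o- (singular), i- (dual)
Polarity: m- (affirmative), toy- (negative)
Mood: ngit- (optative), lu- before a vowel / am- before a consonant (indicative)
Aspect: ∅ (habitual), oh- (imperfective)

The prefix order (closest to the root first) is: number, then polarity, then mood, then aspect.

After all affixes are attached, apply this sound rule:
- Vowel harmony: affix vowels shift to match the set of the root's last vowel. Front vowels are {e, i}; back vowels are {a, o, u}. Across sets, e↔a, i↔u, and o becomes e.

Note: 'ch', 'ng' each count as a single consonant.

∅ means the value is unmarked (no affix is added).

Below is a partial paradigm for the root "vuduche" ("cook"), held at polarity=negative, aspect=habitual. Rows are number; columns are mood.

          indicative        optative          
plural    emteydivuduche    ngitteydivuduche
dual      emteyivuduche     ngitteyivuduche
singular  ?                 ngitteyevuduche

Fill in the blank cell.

emteyevuduche

Attach number singular o- → ovuduche.
Attach polarity negative toy- → toyovuduche.
Attach mood indicative am- (before consonant 't') → amtoyovuduche.
aspect = habitual: zero marking, form stays amtoyovuduche.
Apply vowel harmony: amtoyovuduche → emteyevuduche.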